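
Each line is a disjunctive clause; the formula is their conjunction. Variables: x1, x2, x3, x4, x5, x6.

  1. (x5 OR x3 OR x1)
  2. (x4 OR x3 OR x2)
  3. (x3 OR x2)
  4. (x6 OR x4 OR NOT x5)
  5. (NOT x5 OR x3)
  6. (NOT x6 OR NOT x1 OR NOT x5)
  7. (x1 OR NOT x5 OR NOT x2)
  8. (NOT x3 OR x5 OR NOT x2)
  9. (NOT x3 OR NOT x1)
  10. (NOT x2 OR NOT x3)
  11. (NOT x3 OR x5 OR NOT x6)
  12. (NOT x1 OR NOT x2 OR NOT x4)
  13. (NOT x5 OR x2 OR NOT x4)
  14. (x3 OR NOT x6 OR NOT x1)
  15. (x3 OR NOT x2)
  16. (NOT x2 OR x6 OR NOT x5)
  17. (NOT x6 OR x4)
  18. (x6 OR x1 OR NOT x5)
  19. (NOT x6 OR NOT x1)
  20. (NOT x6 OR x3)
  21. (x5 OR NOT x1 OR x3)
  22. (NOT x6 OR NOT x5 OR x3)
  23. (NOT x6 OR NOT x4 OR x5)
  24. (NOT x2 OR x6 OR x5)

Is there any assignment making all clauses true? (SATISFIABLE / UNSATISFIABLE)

Try x1 = False.
The remaining clauses are satisfied by x2 = False, x3 = True, x4 = False, x5 = False, x6 = False.
So x1=0, x2=0, x3=1, x4=0, x5=0, x6=0 is a satisfying assignment.

SATISFIABLE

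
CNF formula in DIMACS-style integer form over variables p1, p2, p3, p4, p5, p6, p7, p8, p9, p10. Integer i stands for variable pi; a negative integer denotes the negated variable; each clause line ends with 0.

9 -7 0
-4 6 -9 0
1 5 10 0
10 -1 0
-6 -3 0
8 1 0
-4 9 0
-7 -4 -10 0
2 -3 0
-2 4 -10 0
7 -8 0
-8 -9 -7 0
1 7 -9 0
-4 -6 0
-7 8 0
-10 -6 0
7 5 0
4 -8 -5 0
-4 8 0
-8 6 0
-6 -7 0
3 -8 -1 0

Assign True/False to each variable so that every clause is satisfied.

p1=T, p2=F, p3=F, p4=F, p5=T, p6=F, p7=F, p8=F, p9=F, p10=T

Branch on p1: take p1 = True.
  then p10 is forced to True.
  then p6 is forced to False.
  then p8 is forced to False.
  then p7 is forced to False.
  then p5 is forced to True.
  then p4 is forced to False.
  then p2 is forced to False.
  then p3 is forced to False.
p9 is now unconstrained; take p9 = False.
Check each clause:
  1. (~p7 | p9) — ~p7 is true.
  2. (p6 | ~p9 | ~p4) — ~p4 is true.
  3. (p5 | p1 | p10) — p1 is true.
  4. (~p1 | p10) — p10 is true.
  5. (~p3 | ~p6) — ~p6 is true.
  6. (p8 | p1) — p1 is true.
  7. (~p4 | p9) — ~p4 is true.
  8. (~p10 | ~p7 | ~p4) — ~p7 is true.
  9. (~p3 | p2) — ~p3 is true.
  10. (p4 | ~p10 | ~p2) — ~p2 is true.
  11. (p7 | ~p8) — ~p8 is true.
  12. (~p9 | ~p7 | ~p8) — ~p8 is true.
  13. (p1 | ~p9 | p7) — p1 is true.
  14. (~p4 | ~p6) — ~p6 is true.
  15. (p8 | ~p7) — ~p7 is true.
  16. (~p10 | ~p6) — ~p6 is true.
  17. (p7 | p5) — p5 is true.
  18. (~p8 | p4 | ~p5) — ~p8 is true.
  19. (p8 | ~p4) — ~p4 is true.
  20. (p6 | ~p8) — ~p8 is true.
  21. (~p7 | ~p6) — ~p7 is true.
  22. (p3 | ~p1 | ~p8) — ~p8 is true.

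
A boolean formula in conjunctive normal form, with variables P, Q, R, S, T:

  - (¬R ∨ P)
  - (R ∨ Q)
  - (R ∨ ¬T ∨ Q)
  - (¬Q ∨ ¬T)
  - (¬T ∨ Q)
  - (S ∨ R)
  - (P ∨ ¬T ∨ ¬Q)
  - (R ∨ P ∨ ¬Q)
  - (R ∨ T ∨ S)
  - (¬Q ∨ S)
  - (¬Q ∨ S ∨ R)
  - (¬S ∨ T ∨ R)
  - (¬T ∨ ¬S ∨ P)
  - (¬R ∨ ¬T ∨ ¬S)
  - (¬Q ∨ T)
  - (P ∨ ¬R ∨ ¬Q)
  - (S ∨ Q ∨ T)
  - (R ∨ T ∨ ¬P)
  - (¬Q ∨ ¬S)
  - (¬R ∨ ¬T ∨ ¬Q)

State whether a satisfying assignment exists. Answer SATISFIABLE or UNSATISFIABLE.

SATISFIABLE

Set P = True and propagate.
For the remaining variables, Q = False, R = True, S = True, T = False works.
So P = True  Q = False  R = True  S = True  T = False is a satisfying assignment.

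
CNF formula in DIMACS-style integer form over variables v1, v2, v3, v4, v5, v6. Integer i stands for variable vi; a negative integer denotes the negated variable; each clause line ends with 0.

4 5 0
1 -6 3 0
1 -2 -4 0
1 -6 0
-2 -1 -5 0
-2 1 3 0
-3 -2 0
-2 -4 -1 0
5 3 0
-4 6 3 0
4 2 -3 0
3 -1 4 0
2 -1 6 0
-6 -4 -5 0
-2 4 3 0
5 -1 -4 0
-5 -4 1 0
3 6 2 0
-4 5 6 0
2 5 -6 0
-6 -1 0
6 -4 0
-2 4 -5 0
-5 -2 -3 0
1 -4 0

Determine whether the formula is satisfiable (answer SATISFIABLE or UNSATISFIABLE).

v4 = True:
  propagation gives v6=True, v1=True; an empty clause results — contradiction.
v4 = False:
  propagation gives v5=True, v2=False, v3=False, v1=False; an empty clause results — contradiction.
Every branch closes, so no satisfying assignment exists.

UNSATISFIABLE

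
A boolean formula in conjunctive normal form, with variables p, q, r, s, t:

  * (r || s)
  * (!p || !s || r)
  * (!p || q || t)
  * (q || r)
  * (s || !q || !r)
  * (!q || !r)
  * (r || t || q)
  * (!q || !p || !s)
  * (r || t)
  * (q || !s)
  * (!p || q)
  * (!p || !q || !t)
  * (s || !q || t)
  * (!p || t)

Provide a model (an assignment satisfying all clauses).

p occurs only negated in the remaining clauses — set p = False.
Set q = False and propagate.
  then r is forced to True.
  then s is forced to False.
t is now unconstrained; take t = False.
Check each clause:
  1. (r || s) — r is true.
  2. (!p || r || !s) — r is true.
  3. (q || !p || t) — !p is true.
  4. (q || r) — r is true.
  5. (!r || !q || s) — !q is true.
  6. (!q || !r) — !q is true.
  7. (r || t || q) — r is true.
  8. (!p || !s || !q) — !s is true.
  9. (r || t) — r is true.
  10. (q || !s) — !s is true.
  11. (q || !p) — !p is true.
  12. (!q || !t || !p) — !t is true.
  13. (!q || t || s) — !q is true.
  14. (!p || t) — !p is true.

p=False, q=False, r=True, s=False, t=False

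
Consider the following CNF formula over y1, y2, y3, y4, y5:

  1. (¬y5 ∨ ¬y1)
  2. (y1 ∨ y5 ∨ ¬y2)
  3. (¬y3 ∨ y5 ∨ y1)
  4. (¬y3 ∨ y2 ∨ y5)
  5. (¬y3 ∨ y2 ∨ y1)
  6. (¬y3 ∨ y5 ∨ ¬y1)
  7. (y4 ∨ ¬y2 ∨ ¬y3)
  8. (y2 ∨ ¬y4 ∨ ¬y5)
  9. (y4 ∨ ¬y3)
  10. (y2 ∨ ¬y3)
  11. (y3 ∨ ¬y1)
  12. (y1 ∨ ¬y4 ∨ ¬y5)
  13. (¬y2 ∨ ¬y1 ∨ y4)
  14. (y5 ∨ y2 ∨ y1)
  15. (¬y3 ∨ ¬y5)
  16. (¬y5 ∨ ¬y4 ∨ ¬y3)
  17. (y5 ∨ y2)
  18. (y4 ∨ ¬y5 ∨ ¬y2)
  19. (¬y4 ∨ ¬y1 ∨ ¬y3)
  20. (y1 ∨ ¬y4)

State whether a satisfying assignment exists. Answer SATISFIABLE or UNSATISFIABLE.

SATISFIABLE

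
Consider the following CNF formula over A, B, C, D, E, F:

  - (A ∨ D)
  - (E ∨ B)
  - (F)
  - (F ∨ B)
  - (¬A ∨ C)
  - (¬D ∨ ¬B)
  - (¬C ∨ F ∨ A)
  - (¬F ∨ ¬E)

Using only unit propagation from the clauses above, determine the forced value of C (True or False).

True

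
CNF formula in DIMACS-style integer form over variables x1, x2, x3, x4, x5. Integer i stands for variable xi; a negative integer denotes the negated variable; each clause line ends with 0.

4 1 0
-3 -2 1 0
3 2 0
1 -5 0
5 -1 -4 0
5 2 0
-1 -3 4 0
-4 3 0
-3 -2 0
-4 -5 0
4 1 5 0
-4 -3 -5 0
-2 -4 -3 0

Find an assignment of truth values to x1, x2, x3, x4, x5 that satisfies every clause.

x1=T, x2=T, x3=F, x4=F, x5=T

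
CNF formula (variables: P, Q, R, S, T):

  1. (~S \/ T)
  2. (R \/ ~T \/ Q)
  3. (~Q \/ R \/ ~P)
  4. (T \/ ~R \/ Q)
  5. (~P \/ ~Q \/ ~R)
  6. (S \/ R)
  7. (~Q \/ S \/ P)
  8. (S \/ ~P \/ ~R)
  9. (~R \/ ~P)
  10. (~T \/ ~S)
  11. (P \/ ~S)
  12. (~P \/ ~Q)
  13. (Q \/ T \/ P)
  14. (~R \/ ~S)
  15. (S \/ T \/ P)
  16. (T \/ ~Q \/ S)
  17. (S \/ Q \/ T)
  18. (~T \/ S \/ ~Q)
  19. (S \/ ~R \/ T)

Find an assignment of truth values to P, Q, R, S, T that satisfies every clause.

P = False, Q = False, R = True, S = False, T = True

Check each clause:
  1. (~S \/ T) — ~S is true.
  2. (~T \/ Q \/ R) — R is true.
  3. (~Q \/ R \/ ~P) — R is true.
  4. (~R \/ Q \/ T) — T is true.
  5. (~R \/ ~Q \/ ~P) — ~Q is true.
  6. (S \/ R) — R is true.
  7. (S \/ ~Q \/ P) — ~Q is true.
  8. (S \/ ~R \/ ~P) — ~P is true.
  9. (~P \/ ~R) — ~P is true.
  10. (~S \/ ~T) — ~S is true.
  11. (~S \/ P) — ~S is true.
  12. (~Q \/ ~P) — ~P is true.
  13. (P \/ T \/ Q) — T is true.
  14. (~R \/ ~S) — ~S is true.
  15. (T \/ P \/ S) — T is true.
  16. (S \/ T \/ ~Q) — T is true.
  17. (T \/ S \/ Q) — T is true.
  18. (S \/ ~Q \/ ~T) — ~Q is true.
  19. (T \/ ~R \/ S) — T is true.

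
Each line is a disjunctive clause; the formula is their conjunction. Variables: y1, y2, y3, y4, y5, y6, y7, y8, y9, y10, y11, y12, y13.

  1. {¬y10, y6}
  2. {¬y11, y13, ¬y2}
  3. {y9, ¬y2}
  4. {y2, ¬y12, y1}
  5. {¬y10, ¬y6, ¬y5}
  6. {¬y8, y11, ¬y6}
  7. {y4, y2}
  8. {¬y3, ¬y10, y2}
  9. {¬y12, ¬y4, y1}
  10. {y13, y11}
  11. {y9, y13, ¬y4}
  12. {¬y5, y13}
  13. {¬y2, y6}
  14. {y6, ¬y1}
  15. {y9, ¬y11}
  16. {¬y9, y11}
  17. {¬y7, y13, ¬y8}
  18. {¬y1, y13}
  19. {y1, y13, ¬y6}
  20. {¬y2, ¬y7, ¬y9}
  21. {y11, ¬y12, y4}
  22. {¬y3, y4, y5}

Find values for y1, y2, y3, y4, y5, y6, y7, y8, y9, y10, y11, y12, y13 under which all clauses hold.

y1 = False  y2 = True  y3 = False  y4 = False  y5 = False  y6 = True  y7 = False  y8 = True  y9 = True  y10 = False  y11 = True  y12 = True  y13 = True

Check each clause:
  1. {¬y10, y6} — ¬y10 is true.
  2. {¬y11, y13, ¬y2} — y13 is true.
  3. {y9, ¬y2} — y9 is true.
  4. {y2, ¬y12, y1} — y2 is true.
  5. {¬y5, ¬y6, ¬y10} — ¬y5 is true.
  6. {¬y6, ¬y8, y11} — y11 is true.
  7. {y2, y4} — y2 is true.
  8. {y2, ¬y10, ¬y3} — y2 is true.
  9. {y1, ¬y4, ¬y12} — ¬y4 is true.
  10. {y13, y11} — y11 is true.
  11. {¬y4, y13, y9} — y9 is true.
  12. {y13, ¬y5} — ¬y5 is true.
  13. {y6, ¬y2} — y6 is true.
  14. {y6, ¬y1} — ¬y1 is true.
  15. {¬y11, y9} — y9 is true.
  16. {y11, ¬y9} — y11 is true.
  17. {¬y7, ¬y8, y13} — ¬y7 is true.
  18. {y13, ¬y1} — y13 is true.
  19. {¬y6, y13, y1} — y13 is true.
  20. {¬y7, ¬y9, ¬y2} — ¬y7 is true.
  21. {¬y12, y11, y4} — y11 is true.
  22. {y5, ¬y3, y4} — ¬y3 is true.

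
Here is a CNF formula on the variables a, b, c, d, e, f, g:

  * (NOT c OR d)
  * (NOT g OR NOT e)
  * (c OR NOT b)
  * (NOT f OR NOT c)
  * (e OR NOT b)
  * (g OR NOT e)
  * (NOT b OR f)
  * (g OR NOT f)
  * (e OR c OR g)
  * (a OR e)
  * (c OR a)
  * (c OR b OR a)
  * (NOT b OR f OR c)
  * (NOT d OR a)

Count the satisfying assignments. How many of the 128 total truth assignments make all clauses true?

The models are:
  a=1 b=0 c=0 d=0 e=0 f=0 g=1
  a=1 b=0 c=0 d=0 e=0 f=1 g=1
  a=1 b=0 c=0 d=1 e=0 f=0 g=1
  a=1 b=0 c=0 d=1 e=0 f=1 g=1
  a=1 b=0 c=1 d=1 e=0 f=0 g=0
  a=1 b=0 c=1 d=1 e=0 f=0 g=1
That's 6 in total.

6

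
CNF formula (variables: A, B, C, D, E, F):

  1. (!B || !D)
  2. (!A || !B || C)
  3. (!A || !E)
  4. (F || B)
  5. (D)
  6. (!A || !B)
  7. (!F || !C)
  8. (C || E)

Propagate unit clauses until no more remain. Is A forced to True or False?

False

(D) is a unit clause: D = True.
(!B || !D): since D = True, the clause reduces to (!B). B = False.
In (B || F), B is now false; F must hold, so F = True.
(!F || !C) with F = True leaves only !C, so C = False.
From (C || E) and C = False: E = True.
(!A || !E): since E = True, the clause reduces to (!A). A = False.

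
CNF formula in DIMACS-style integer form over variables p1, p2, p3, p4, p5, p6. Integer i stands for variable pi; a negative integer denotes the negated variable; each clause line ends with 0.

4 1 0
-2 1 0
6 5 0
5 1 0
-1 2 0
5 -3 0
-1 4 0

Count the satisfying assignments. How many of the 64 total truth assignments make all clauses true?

9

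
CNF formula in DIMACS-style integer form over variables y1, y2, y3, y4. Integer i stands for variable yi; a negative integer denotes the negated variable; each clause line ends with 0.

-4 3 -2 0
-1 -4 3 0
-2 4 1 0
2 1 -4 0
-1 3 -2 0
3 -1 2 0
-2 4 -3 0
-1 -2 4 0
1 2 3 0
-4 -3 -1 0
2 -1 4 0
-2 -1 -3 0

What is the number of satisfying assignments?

2

Satisfying assignments:
  y1=0 y2=0 y3=1 y4=0
  y1=0 y2=1 y3=1 y4=1
Count: 2.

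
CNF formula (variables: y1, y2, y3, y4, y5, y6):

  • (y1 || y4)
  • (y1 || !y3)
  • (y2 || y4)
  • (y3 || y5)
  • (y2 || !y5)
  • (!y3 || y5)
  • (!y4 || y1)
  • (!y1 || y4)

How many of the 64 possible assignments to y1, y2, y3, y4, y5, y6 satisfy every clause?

The models are:
  y1=T y2=T y3=F y4=T y5=T y6=F
  y1=T y2=T y3=F y4=T y5=T y6=T
  y1=T y2=T y3=T y4=T y5=T y6=F
  y1=T y2=T y3=T y4=T y5=T y6=T
That's 4 in total.

4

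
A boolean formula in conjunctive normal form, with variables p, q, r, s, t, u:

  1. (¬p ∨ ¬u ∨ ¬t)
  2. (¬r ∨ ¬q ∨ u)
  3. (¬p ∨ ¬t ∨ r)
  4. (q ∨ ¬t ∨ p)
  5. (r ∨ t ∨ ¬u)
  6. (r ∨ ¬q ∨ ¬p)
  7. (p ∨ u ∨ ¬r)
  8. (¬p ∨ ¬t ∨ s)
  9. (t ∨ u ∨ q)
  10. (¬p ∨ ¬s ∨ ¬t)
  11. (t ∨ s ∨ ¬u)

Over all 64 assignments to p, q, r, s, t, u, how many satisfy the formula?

12

Split on t, then p.
  t=1, p=1: a clause becomes empty — 0.
  t=1, p=0: s free; 3 ways for (q,r,u) × 2^1 = 6.
  t=0, p=1: remaining (q,r,s,u) ∈ {(0,1,1,1); (1,1,1,1)} — 2.
  t=0, p=0: remaining (q,r,s,u) ∈ {(0,1,1,1); (1,0,0,0); (1,0,1,0); (1,1,1,1)} — 4.
Total: 0 + 6 + 2 + 4 = 12.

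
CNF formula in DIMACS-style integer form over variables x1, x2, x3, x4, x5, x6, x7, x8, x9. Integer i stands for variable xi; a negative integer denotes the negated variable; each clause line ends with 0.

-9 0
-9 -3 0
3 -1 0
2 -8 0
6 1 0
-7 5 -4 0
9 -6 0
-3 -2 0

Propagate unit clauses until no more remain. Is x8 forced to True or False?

False

(~x9) stands alone — x9 = False.
From (~x6 \/ x9) and x9 = False: x6 = False.
From (x6 \/ x1) and x6 = False: x1 = True.
(x3 \/ ~x1): since x1 = True, the clause reduces to (x3). x3 = True.
In (~x3 \/ ~x2), ~x3 is now false; ~x2 must hold, so x2 = False.
In (x2 \/ ~x8), x2 is now false; ~x8 must hold, so x8 = False.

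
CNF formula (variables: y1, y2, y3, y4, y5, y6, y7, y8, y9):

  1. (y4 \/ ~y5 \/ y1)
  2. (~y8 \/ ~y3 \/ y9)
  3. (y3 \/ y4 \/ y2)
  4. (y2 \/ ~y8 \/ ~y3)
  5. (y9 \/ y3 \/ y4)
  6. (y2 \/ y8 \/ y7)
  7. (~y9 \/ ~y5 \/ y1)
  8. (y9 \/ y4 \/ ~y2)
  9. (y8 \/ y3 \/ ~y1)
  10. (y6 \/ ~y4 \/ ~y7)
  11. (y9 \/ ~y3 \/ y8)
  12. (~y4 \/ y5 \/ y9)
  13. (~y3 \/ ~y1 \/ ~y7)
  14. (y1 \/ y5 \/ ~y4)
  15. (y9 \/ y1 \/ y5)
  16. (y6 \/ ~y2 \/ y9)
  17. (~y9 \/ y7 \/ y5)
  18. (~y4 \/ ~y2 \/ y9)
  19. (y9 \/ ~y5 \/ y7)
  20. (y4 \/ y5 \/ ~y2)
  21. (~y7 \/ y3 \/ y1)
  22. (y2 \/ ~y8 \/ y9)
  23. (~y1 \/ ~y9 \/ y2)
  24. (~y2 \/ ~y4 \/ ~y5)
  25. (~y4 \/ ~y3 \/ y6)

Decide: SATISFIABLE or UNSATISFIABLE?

SATISFIABLE

Pure literal: y6 appears only positively; assign y6 = True.
Set y1 = True and propagate.
Branch on y2: take y2 = True.
Set y3 = False and propagate.
  then y8 is forced to True.
For the remaining variables, y4 = False, y5 = True, y7 = False, y9 = True works.
Every clause has at least one true literal under this assignment.
So y1=1  y2=1  y3=0  y4=0  y5=1  y6=1  y7=0  y8=1  y9=1 is a satisfying assignment.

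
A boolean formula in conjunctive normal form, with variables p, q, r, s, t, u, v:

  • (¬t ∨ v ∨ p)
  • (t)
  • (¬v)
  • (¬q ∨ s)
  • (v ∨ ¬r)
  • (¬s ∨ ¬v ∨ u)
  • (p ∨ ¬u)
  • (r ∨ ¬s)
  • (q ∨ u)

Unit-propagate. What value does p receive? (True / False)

True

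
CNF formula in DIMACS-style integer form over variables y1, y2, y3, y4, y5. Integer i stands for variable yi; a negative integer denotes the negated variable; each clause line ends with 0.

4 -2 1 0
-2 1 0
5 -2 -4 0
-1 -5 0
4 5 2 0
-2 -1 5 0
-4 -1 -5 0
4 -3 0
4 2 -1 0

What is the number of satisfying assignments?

The models are:
  y1=0 y2=0 y3=0 y4=0 y5=1
  y1=0 y2=0 y3=0 y4=1 y5=0
  y1=0 y2=0 y3=0 y4=1 y5=1
  y1=0 y2=0 y3=1 y4=1 y5=0
  y1=0 y2=0 y3=1 y4=1 y5=1
  y1=1 y2=0 y3=0 y4=1 y5=0
  y1=1 y2=0 y3=1 y4=1 y5=0
That's 7 in total.

7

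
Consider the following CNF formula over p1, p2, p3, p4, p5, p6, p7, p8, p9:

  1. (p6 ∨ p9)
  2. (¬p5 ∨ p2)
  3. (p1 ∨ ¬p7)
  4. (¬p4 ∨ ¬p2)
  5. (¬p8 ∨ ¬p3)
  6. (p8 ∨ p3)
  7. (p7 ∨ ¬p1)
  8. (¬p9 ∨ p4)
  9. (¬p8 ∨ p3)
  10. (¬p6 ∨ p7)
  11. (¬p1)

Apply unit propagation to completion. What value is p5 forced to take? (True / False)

Unit clause (¬p1) sets p1 = False.
In (p1 ∨ ¬p7), p1 is now false; ¬p7 must hold, so p7 = False.
(¬p6 ∨ p7): since p7 = False, the clause reduces to (¬p6). p6 = False.
(p6 ∨ p9): since p6 = False, the clause reduces to (p9). p9 = True.
(¬p9 ∨ p4) with p9 = True leaves only p4, so p4 = True.
(¬p4 ∨ ¬p2): since p4 = True, the clause reduces to (¬p2). p2 = False.
From (¬p5 ∨ p2) and p2 = False: p5 = False.

False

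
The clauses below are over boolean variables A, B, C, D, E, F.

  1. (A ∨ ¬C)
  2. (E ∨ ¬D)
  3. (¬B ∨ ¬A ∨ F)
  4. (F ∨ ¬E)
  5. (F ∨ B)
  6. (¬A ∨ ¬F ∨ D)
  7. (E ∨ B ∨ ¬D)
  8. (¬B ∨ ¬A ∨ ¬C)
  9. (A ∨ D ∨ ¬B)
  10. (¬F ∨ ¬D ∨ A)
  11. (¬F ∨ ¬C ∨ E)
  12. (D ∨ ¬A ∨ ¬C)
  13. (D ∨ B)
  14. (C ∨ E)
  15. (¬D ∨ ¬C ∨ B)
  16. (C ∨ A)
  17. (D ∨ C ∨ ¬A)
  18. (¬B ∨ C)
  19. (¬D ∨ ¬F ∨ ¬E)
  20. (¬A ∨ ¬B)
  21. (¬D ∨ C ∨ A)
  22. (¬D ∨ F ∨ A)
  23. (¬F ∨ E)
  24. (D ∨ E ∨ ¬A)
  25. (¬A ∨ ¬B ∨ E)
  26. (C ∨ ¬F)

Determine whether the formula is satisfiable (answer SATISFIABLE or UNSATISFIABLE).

UNSATISFIABLE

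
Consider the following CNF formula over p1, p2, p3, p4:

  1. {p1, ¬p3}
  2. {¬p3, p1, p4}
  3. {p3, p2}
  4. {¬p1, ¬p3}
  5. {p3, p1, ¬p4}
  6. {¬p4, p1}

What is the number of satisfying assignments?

Satisfying assignments:
  p1=F p2=T p3=F p4=F
  p1=T p2=T p3=F p4=F
  p1=T p2=T p3=F p4=T
That's 3 in total.

3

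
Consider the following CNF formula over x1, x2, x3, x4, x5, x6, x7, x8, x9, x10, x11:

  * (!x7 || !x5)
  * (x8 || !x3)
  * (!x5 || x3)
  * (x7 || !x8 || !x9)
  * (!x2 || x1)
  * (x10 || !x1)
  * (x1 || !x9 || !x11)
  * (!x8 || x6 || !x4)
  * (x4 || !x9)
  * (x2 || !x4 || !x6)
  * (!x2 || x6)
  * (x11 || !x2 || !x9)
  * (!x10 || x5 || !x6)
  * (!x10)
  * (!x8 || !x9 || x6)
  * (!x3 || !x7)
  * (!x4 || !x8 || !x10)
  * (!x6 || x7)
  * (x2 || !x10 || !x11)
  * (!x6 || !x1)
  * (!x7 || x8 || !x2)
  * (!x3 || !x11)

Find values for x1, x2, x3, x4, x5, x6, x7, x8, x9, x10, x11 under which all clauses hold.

x1=False, x2=False, x3=False, x4=False, x5=False, x6=True, x7=True, x8=False, x9=False, x10=False, x11=False

Unit propagation: (!x10) forces x10 = False.
Unit propagation: (!x1) forces x1 = False.
The clause (!x2) is unit: x2 must be False.
Pure literal: x5 appears only negated; assign x5 = False.
Pure literal: x9 appears only negated; assign x9 = False.
Set x3 = False and propagate.
Try x4 = False.
For the remaining variables, x6 = True, x7 = True, x8 = False, x11 = False works.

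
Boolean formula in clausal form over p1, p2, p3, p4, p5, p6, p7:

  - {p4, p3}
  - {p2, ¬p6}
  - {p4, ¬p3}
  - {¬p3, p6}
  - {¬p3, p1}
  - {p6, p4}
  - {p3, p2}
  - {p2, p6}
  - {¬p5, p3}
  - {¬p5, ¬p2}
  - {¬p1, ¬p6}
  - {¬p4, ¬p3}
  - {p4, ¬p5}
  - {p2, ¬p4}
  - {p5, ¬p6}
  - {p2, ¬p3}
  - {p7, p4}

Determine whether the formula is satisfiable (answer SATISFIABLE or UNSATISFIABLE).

SATISFIABLE

Branch on p1: take p1 = False.
  then p3 is forced to False.
  then p4 is forced to True.
  then p2 is forced to True.
  then p5 is forced to False.
  then p6 is forced to False.
p7 is now unconstrained; take p7 = False.
So p1=False, p2=True, p3=False, p4=True, p5=False, p6=False, p7=False is a satisfying assignment.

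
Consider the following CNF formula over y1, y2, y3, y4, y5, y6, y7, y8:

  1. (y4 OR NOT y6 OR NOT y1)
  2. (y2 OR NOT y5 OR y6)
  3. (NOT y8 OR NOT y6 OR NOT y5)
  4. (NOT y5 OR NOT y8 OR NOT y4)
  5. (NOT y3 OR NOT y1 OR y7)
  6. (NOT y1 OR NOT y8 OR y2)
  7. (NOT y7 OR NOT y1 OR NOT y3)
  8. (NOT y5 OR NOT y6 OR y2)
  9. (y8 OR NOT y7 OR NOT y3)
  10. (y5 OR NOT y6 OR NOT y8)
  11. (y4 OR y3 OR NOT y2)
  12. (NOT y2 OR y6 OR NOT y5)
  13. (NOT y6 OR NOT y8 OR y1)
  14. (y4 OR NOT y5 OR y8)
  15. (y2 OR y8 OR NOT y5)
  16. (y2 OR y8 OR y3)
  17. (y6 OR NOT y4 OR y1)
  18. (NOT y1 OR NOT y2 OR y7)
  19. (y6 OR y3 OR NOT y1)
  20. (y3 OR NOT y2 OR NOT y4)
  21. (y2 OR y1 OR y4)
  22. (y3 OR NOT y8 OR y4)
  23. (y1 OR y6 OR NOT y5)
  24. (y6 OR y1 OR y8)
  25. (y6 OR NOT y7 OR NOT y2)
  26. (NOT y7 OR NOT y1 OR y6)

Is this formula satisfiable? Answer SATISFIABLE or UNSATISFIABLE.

Set y1 = False and propagate.
The remaining clauses are satisfied by y2 = False, y3 = True, y4 = True, y5 = False, y6 = True, y7 = False, y8 = False.
Every clause has at least one true literal under this assignment.
So y1=F, y2=F, y3=T, y4=T, y5=F, y6=T, y7=F, y8=F is a satisfying assignment.

SATISFIABLE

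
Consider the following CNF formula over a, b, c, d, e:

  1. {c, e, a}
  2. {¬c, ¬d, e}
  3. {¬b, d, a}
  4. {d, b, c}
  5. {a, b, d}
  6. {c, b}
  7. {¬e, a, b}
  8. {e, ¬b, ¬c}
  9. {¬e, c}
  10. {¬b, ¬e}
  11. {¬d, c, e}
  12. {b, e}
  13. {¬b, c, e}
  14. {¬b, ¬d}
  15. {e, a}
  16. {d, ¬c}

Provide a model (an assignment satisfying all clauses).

a occurs only positively in the remaining clauses — set a = True.
Set b = False and propagate.
  then c is forced to True.
  then e is forced to True.
  then d is forced to True.

a=T  b=F  c=T  d=T  e=T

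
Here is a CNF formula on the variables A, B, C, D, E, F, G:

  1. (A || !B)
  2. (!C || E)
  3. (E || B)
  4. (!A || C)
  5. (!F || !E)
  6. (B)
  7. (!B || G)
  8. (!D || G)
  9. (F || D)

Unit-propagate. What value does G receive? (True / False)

(B) stands alone — B = True.
From (A || !B) and B = True: A = True.
(!A || C) with A = True leaves only C, so C = True.
(E || !C) with C = True leaves only E, so E = True.
(!E || !F): since E = True, the clause reduces to (!F). F = False.
In (!B || G), !B is now false; G must hold, so G = True.

True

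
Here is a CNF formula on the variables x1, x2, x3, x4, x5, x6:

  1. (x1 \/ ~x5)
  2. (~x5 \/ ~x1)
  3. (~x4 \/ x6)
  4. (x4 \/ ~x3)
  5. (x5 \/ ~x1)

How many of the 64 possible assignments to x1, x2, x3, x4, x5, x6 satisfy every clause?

Case analysis on x1 and x5:
  x1=1, x5=1: a clause becomes empty — 0.
  x1=1, x5=0: a clause becomes empty — 0.
  x1=0, x5=1: a clause becomes empty — 0.
  x1=0, x5=0: x2 free; 4 ways for (x3,x4,x6) × 2^1 = 8.
Total: 0 + 0 + 0 + 8 = 8.

8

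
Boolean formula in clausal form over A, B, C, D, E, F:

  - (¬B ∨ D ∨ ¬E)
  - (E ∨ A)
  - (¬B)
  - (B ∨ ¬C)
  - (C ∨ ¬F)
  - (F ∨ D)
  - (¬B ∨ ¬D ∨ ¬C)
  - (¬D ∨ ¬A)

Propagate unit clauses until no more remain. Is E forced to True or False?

True

(¬B) is a unit clause: B = False.
From (B ∨ ¬C) and B = False: C = False.
(¬F ∨ C): since C = False, the clause reduces to (¬F). F = False.
(F ∨ D): since F = False, the clause reduces to (D). D = True.
(¬A ∨ ¬D): since D = True, the clause reduces to (¬A). A = False.
(E ∨ A) with A = False leaves only E, so E = True.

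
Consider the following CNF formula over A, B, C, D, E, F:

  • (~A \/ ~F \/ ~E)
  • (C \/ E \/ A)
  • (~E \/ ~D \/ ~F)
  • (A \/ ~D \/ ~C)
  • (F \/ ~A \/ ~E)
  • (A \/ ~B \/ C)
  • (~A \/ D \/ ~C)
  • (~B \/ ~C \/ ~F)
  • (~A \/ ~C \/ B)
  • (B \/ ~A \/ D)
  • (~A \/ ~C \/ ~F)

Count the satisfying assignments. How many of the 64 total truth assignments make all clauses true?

Split on A, then C.
  A=1, C=1: remaining (B,D,E,F) ∈ {(1,1,0,0)} — 1.
  A=1, C=0: F free; 3 ways for (B,D,E) × 2^1 = 6.
  A=0, C=1: E free; 3 ways for (B,D,F) × 2^1 = 6.
  A=0, C=0: remaining (B,D,E,F) ∈ {(0,0,1,0); (0,0,1,1); (0,1,1,0)} — 3.
Total: 1 + 6 + 6 + 3 = 16.

16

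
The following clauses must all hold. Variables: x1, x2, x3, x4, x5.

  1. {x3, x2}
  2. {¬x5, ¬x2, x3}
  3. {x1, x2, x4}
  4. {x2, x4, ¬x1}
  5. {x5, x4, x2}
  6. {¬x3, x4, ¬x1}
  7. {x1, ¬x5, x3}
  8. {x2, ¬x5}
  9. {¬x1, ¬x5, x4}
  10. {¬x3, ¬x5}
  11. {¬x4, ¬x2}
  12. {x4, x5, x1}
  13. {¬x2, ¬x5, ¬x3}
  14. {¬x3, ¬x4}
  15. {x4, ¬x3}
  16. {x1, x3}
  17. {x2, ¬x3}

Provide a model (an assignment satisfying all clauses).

Try x1 = True.
Try x2 = True.
  then x4 is forced to False.
  then x3 is forced to False.
  then x5 is forced to False.

x1=True, x2=True, x3=False, x4=False, x5=False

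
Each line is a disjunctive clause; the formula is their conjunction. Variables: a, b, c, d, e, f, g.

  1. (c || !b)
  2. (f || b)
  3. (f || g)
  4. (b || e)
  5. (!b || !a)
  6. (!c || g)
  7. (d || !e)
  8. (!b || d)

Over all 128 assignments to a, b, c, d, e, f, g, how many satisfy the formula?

10

Case analysis on b and c:
  b=T, c=T: remaining (a,d,e,f,g) ∈ {(F,T,F,F,T); (F,T,F,T,T); (F,T,T,F,T); (F,T,T,T,T)} — 4.
  b=T, c=F: a clause becomes empty — 0.
  b=F, c=T: remaining (a,d,e,f,g) ∈ {(F,T,T,T,T); (T,T,T,T,T)} — 2.
  b=F, c=F: remaining (a,d,e,f,g) ∈ {(F,T,T,T,F); (F,T,T,T,T); (T,T,T,T,F); (T,T,T,T,T)} — 4.
Total: 4 + 0 + 2 + 4 = 10.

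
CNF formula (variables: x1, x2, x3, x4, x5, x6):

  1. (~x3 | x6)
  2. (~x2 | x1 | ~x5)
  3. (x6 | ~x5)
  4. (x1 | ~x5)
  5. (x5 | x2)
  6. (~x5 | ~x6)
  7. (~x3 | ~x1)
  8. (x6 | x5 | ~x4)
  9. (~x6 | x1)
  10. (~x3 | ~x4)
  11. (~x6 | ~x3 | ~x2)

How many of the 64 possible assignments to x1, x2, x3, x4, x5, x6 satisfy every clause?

4

The models are:
  x1=F x2=T x3=F x4=F x5=F x6=F
  x1=T x2=T x3=F x4=F x5=F x6=F
  x1=T x2=T x3=F x4=F x5=F x6=T
  x1=T x2=T x3=F x4=T x5=F x6=T
Count: 4.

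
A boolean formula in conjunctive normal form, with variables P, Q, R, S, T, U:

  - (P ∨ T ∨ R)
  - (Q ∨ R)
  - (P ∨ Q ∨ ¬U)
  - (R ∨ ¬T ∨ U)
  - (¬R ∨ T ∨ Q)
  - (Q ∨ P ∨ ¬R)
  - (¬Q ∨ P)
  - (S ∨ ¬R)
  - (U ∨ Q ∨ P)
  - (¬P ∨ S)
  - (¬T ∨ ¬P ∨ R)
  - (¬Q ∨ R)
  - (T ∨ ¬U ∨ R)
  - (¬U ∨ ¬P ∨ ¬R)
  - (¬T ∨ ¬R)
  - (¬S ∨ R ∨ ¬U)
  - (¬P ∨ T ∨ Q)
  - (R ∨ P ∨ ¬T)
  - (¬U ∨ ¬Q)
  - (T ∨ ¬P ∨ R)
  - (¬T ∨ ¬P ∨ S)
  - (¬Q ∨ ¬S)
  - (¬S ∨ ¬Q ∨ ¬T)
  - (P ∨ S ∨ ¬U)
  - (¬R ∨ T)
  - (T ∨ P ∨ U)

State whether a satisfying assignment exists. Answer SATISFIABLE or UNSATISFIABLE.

R = True:
  propagation gives S=True, T=False; an empty clause results — contradiction.
R = False:
  propagation gives Q=True; an empty clause results — contradiction.
Every branch closes, so no satisfying assignment exists.

UNSATISFIABLE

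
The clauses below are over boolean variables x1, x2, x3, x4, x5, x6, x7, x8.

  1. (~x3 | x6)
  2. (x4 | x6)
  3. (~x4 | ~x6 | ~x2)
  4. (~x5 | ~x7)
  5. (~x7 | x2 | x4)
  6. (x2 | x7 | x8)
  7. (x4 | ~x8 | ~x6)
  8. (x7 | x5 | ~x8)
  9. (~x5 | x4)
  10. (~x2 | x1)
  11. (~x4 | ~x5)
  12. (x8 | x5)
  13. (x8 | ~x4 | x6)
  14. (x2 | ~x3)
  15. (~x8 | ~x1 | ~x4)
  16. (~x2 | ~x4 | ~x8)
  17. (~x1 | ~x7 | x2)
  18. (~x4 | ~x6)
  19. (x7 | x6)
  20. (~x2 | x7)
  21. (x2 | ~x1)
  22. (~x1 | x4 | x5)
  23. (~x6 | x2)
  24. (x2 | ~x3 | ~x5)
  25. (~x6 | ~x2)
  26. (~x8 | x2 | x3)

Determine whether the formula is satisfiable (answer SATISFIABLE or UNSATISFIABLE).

x2 = True:
  propagation gives x1=True, x7=True, x5=False, x8=True; an empty clause results — contradiction.
x2 = False:
  propagation gives x3=False, x1=False, x6=False, x4=True; an empty clause results — contradiction.
Every branch closes, so no satisfying assignment exists.

UNSATISFIABLE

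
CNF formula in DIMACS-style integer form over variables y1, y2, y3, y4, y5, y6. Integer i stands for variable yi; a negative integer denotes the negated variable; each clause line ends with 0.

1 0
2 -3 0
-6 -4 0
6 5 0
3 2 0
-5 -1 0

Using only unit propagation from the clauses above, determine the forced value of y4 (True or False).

Unit clause (y1) sets y1 = True.
(!y1 || !y5): since y1 = True, the clause reduces to (!y5). y5 = False.
(y6 || y5): since y5 = False, the clause reduces to (y6). y6 = True.
(!y4 || !y6) with y6 = True leaves only !y4, so y4 = False.

False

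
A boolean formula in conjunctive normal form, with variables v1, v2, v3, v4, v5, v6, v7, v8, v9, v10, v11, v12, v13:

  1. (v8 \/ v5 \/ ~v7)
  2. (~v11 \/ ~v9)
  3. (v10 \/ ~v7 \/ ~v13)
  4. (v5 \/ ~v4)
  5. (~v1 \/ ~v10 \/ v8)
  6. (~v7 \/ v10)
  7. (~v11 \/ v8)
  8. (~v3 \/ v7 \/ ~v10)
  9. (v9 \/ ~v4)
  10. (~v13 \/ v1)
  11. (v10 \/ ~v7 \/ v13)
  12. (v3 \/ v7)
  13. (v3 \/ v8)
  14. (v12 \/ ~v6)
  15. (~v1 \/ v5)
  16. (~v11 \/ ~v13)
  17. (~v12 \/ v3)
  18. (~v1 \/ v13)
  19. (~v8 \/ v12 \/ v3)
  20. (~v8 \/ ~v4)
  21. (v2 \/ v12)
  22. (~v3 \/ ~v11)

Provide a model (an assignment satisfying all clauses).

v1 = F  v2 = T  v3 = T  v4 = T  v5 = T  v6 = T  v7 = T  v8 = F  v9 = T  v10 = T  v11 = F  v12 = T  v13 = F

Pure literal: v2 appears only positively; assign v2 = True.
v5 occurs only positively in the remaining clauses — set v5 = True.
Set v1 = False and propagate.
  then v13 is forced to False.
For the remaining variables, v3 = True, v4 = True, v6 = True, v7 = True, v8 = False, v9 = True, v10 = True, v11 = False, v12 = True works.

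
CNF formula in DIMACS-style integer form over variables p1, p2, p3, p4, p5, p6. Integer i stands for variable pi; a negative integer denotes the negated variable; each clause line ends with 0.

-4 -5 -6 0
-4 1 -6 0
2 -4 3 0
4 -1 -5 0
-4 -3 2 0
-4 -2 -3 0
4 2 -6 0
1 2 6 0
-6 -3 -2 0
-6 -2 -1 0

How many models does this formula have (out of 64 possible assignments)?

14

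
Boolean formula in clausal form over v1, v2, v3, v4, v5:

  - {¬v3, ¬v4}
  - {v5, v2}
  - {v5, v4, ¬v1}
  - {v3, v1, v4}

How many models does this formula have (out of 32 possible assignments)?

13

Case analysis on v4 and v1:
  v4=1, v1=1: remaining (v2,v3,v5) ∈ {(0,0,1); (1,0,0); (1,0,1)} — 3.
  v4=1, v1=0: remaining (v2,v3,v5) ∈ {(0,0,1); (1,0,0); (1,0,1)} — 3.
  v4=0, v1=1: remaining (v2,v3,v5) ∈ {(0,0,1); (0,1,1); (1,0,1); (1,1,1)} — 4.
  v4=0, v1=0: remaining (v2,v3,v5) ∈ {(0,1,1); (1,1,0); (1,1,1)} — 3.
Total: 3 + 3 + 4 + 3 = 13.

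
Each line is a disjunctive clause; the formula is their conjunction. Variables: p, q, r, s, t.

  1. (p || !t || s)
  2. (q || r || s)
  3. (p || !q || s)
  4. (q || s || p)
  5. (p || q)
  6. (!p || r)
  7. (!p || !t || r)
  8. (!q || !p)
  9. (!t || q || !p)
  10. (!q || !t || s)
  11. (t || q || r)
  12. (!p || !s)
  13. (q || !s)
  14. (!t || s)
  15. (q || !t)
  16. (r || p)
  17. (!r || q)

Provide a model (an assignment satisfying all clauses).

p=F  q=T  r=T  s=T  t=F

Check each clause:
  1. (s || !t || p) — !t is true.
  2. (s || r || q) — q is true.
  3. (!q || p || s) — s is true.
  4. (s || p || q) — q is true.
  5. (q || p) — q is true.
  6. (r || !p) — r is true.
  7. (!p || !t || r) — r is true.
  8. (!p || !q) — !p is true.
  9. (!t || !p || q) — q is true.
  10. (!q || s || !t) — !t is true.
  11. (r || q || t) — q is true.
  12. (!s || !p) — !p is true.
  13. (!s || q) — q is true.
  14. (s || !t) — !t is true.
  15. (!t || q) — q is true.
  16. (r || p) — r is true.
  17. (!r || q) — q is true.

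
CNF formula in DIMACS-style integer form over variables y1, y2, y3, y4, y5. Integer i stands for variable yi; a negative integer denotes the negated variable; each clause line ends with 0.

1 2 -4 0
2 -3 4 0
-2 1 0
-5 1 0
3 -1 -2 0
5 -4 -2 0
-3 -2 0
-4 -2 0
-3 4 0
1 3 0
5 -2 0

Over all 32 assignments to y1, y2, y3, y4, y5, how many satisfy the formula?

Satisfying assignments:
  y1=T y2=F y3=F y4=F y5=F
  y1=T y2=F y3=F y4=F y5=T
  y1=T y2=F y3=F y4=T y5=F
  y1=T y2=F y3=F y4=T y5=T
  y1=T y2=F y3=T y4=T y5=F
  y1=T y2=F y3=T y4=T y5=T
That's 6 in total.

6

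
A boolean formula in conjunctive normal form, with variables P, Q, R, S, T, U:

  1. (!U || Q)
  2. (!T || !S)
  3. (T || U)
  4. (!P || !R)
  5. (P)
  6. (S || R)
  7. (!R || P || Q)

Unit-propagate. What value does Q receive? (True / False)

True

(P) stands alone — P = True.
(!R || !P): since P = True, the clause reduces to (!R). R = False.
From (R || S) and R = False: S = True.
(!S || !T) with S = True leaves only !T, so T = False.
From (U || T) and T = False: U = True.
(!U || Q): since U = True, the clause reduces to (Q). Q = True.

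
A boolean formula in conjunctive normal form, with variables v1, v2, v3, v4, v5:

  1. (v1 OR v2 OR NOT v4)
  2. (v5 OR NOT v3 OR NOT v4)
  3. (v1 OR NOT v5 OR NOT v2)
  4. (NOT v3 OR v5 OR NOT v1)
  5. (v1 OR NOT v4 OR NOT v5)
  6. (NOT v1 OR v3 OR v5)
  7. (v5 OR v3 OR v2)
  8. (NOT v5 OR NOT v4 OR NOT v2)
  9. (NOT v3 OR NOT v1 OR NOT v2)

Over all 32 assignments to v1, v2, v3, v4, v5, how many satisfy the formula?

11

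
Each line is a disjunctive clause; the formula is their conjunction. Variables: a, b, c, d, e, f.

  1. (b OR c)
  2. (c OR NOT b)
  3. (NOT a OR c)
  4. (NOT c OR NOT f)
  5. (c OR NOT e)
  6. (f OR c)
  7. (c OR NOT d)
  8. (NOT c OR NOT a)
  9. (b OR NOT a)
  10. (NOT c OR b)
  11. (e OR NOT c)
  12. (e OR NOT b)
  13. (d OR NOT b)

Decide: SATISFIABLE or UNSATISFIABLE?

SATISFIABLE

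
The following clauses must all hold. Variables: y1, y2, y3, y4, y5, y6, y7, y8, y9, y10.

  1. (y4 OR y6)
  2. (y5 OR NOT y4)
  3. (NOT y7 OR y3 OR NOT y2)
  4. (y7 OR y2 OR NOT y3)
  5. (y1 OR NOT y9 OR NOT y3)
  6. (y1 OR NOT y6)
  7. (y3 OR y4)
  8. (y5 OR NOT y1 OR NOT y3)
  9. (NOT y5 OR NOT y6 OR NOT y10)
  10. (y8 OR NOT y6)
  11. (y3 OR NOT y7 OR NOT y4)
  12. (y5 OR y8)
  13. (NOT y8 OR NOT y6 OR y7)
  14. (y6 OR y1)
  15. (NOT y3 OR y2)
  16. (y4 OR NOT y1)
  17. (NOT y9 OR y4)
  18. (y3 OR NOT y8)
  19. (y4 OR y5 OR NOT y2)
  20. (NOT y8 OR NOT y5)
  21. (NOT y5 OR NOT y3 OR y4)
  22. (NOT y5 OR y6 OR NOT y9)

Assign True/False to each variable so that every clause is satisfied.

y1=True, y2=False, y3=False, y4=True, y5=True, y6=False, y7=False, y8=False, y9=False, y10=True

Check each clause:
  1. (y4 OR y6) — y4 is true.
  2. (NOT y4 OR y5) — y5 is true.
  3. (NOT y7 OR y3 OR NOT y2) — NOT y7 is true.
  4. (NOT y3 OR y2 OR y7) — NOT y3 is true.
  5. (NOT y3 OR NOT y9 OR y1) — y1 is true.
  6. (y1 OR NOT y6) — y1 is true.
  7. (y3 OR y4) — y4 is true.
  8. (y5 OR NOT y3 OR NOT y1) — y5 is true.
  9. (NOT y5 OR NOT y10 OR NOT y6) — NOT y6 is true.
  10. (y8 OR NOT y6) — NOT y6 is true.
  11. (NOT y7 OR NOT y4 OR y3) — NOT y7 is true.
  12. (y8 OR y5) — y5 is true.
  13. (NOT y8 OR NOT y6 OR y7) — NOT y8 is true.
  14. (y6 OR y1) — y1 is true.
  15. (y2 OR NOT y3) — NOT y3 is true.
  16. (y4 OR NOT y1) — y4 is true.
  17. (y4 OR NOT y9) — y4 is true.
  18. (y3 OR NOT y8) — NOT y8 is true.
  19. (y5 OR y4 OR NOT y2) — y4 is true.
  20. (NOT y5 OR NOT y8) — NOT y8 is true.
  21. (y4 OR NOT y3 OR NOT y5) — y4 is true.
  22. (y6 OR NOT y9 OR NOT y5) — NOT y9 is true.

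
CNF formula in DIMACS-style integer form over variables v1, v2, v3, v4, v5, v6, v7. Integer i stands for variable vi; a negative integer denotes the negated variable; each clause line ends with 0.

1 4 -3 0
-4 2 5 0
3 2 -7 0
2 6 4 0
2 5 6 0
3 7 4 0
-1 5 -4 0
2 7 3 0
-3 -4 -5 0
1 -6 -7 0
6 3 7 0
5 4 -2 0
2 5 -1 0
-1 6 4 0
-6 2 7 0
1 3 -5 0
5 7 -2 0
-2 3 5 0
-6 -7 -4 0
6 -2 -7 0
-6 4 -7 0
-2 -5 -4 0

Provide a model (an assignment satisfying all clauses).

v1=True  v2=True  v3=True  v4=False  v5=True  v6=True  v7=False

Check each clause:
  1. (v1 \/ v4 \/ ~v3) — v1 is true.
  2. (~v4 \/ v5 \/ v2) — v2 is true.
  3. (v2 \/ v3 \/ ~v7) — ~v7 is true.
  4. (v2 \/ v4 \/ v6) — v2 is true.
  5. (v2 \/ v5 \/ v6) — v2 is true.
  6. (v4 \/ v3 \/ v7) — v3 is true.
  7. (~v4 \/ v5 \/ ~v1) — ~v4 is true.
  8. (v2 \/ v7 \/ v3) — v2 is true.
  9. (~v5 \/ ~v3 \/ ~v4) — ~v4 is true.
  10. (~v7 \/ v1 \/ ~v6) — ~v7 is true.
  11. (v6 \/ v3 \/ v7) — v3 is true.
  12. (v5 \/ v4 \/ ~v2) — v5 is true.
  13. (v5 \/ v2 \/ ~v1) — v2 is true.
  14. (v6 \/ v4 \/ ~v1) — v6 is true.
  15. (~v6 \/ v2 \/ v7) — v2 is true.
  16. (v1 \/ ~v5 \/ v3) — v3 is true.
  17. (v7 \/ ~v2 \/ v5) — v5 is true.
  18. (v3 \/ v5 \/ ~v2) — v3 is true.
  19. (~v7 \/ ~v4 \/ ~v6) — ~v7 is true.
  20. (~v7 \/ ~v2 \/ v6) — ~v7 is true.
  21. (~v7 \/ ~v6 \/ v4) — ~v7 is true.
  22. (~v5 \/ ~v4 \/ ~v2) — ~v4 is true.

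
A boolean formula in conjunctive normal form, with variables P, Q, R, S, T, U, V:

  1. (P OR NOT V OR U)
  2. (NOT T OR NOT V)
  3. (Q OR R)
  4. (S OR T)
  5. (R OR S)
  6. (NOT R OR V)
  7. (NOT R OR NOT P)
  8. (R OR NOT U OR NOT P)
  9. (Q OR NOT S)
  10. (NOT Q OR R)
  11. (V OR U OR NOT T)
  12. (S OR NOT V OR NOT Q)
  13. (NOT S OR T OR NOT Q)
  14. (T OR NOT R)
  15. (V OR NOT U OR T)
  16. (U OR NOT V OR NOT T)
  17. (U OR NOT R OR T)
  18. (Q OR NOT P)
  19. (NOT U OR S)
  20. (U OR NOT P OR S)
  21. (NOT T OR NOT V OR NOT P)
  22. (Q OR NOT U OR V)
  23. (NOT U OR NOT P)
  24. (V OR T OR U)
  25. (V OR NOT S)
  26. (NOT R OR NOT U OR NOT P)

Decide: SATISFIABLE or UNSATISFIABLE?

U = True:
  propagation gives S=True, Q=True, R=True, V=True; an empty clause results — contradiction.
U = False:
  T = True:
    propagation gives V=False; an empty clause results — contradiction.
  T = False:
    propagation gives S=True, Q=True; an empty clause results — contradiction.
Every branch closes, so no satisfying assignment exists.

UNSATISFIABLE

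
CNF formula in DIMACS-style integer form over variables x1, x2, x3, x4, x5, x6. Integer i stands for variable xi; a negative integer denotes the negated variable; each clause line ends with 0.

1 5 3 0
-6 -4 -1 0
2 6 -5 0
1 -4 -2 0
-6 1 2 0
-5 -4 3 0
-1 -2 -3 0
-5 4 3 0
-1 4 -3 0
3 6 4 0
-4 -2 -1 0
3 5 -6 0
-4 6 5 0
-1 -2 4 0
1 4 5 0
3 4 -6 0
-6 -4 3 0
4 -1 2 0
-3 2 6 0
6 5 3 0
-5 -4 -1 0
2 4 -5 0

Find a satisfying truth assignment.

x1 = 0, x2 = 1, x3 = 1, x4 = 0, x5 = 1, x6 = 1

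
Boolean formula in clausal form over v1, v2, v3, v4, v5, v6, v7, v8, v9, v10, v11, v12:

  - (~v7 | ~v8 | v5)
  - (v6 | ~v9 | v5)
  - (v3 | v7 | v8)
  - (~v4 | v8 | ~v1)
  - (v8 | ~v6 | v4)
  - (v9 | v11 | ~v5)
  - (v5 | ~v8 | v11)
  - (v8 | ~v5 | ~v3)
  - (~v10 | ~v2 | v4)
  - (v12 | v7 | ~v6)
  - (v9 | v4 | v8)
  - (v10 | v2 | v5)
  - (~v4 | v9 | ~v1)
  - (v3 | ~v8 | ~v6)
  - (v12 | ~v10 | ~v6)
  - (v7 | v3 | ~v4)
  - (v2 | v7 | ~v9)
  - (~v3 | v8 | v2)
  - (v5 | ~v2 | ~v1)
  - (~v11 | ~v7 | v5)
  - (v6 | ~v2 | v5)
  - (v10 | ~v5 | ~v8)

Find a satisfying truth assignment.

v1 = F, v2 = T, v3 = F, v4 = T, v5 = T, v6 = F, v7 = T, v8 = F, v9 = F, v10 = F, v11 = T, v12 = T

Check each clause:
  1. (~v7 | ~v8 | v5) — ~v8 is true.
  2. (v6 | ~v9 | v5) — v5 is true.
  3. (v7 | v8 | v3) — v7 is true.
  4. (~v4 | v8 | ~v1) — ~v1 is true.
  5. (v8 | v4 | ~v6) — ~v6 is true.
  6. (v11 | v9 | ~v5) — v11 is true.
  7. (v11 | ~v8 | v5) — ~v8 is true.
  8. (~v3 | v8 | ~v5) — ~v3 is true.
  9. (v4 | ~v2 | ~v10) — v4 is true.
  10. (~v6 | v7 | v12) — ~v6 is true.
  11. (v4 | v8 | v9) — v4 is true.
  12. (v2 | v5 | v10) — v2 is true.
  13. (~v4 | ~v1 | v9) — ~v1 is true.
  14. (~v6 | ~v8 | v3) — ~v8 is true.
  15. (v12 | ~v10 | ~v6) — ~v6 is true.
  16. (v7 | v3 | ~v4) — v7 is true.
  17. (v7 | ~v9 | v2) — v2 is true.
  18. (v8 | v2 | ~v3) — v2 is true.
  19. (v5 | ~v1 | ~v2) — v5 is true.
  20. (~v7 | v5 | ~v11) — v5 is true.
  21. (v6 | ~v2 | v5) — v5 is true.
  22. (~v8 | ~v5 | v10) — ~v8 is true.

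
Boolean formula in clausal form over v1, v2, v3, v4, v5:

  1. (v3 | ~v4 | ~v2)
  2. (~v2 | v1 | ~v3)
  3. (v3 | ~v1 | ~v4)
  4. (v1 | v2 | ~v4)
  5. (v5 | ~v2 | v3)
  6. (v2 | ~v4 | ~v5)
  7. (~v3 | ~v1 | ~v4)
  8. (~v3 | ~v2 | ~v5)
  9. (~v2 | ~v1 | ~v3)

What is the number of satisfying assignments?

10

Split on v2, then v3.
  v2=1, v3=1: a clause becomes empty — 0.
  v2=1, v3=0: remaining (v1,v4,v5) ∈ {(0,0,1); (1,0,1)} — 2.
  v2=0, v3=1: remaining (v1,v4,v5) ∈ {(0,0,0); (0,0,1); (1,0,0); (1,0,1)} — 4.
  v2=0, v3=0: remaining (v1,v4,v5) ∈ {(0,0,0); (0,0,1); (1,0,0); (1,0,1)} — 4.
Total: 0 + 2 + 4 + 4 = 10.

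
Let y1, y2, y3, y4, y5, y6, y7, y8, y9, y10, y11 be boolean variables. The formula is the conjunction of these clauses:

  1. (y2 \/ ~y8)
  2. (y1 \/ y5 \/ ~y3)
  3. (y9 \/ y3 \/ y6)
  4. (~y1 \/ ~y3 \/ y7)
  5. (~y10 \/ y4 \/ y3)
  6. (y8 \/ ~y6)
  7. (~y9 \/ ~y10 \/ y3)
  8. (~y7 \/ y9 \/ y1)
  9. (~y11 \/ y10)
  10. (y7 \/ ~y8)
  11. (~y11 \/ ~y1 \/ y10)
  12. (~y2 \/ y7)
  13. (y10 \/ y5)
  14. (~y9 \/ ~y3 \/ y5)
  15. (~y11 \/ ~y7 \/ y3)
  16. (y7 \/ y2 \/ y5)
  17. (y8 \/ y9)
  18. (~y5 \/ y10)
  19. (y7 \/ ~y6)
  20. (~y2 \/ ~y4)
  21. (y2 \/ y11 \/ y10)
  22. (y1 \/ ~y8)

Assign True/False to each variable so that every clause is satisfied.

y1 = True, y2 = False, y3 = True, y4 = True, y5 = True, y6 = False, y7 = True, y8 = False, y9 = True, y10 = True, y11 = True

Check each clause:
  1. (y2 \/ ~y8) — ~y8 is true.
  2. (~y3 \/ y1 \/ y5) — y1 is true.
  3. (y9 \/ y3 \/ y6) — y9 is true.
  4. (y7 \/ ~y3 \/ ~y1) — y7 is true.
  5. (y4 \/ y3 \/ ~y10) — y3 is true.
  6. (y8 \/ ~y6) — ~y6 is true.
  7. (~y9 \/ ~y10 \/ y3) — y3 is true.
  8. (y9 \/ y1 \/ ~y7) — y9 is true.
  9. (~y11 \/ y10) — y10 is true.
  10. (~y8 \/ y7) — ~y8 is true.
  11. (~y1 \/ y10 \/ ~y11) — y10 is true.
  12. (~y2 \/ y7) — ~y2 is true.
  13. (y5 \/ y10) — y10 is true.
  14. (~y9 \/ y5 \/ ~y3) — y5 is true.
  15. (y3 \/ ~y11 \/ ~y7) — y3 is true.
  16. (y7 \/ y2 \/ y5) — y5 is true.
  17. (y9 \/ y8) — y9 is true.
  18. (y10 \/ ~y5) — y10 is true.
  19. (~y6 \/ y7) — ~y6 is true.
  20. (~y2 \/ ~y4) — ~y2 is true.
  21. (y10 \/ y11 \/ y2) — y10 is true.
  22. (y1 \/ ~y8) — ~y8 is true.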